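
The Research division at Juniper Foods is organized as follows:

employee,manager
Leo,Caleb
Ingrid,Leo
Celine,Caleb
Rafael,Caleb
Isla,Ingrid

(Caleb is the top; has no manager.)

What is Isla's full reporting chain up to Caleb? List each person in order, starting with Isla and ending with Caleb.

Isla reports to Ingrid. Ingrid reports to Leo. Leo reports to Caleb. Caleb is at the top.

Isla -> Ingrid -> Leo -> Caleb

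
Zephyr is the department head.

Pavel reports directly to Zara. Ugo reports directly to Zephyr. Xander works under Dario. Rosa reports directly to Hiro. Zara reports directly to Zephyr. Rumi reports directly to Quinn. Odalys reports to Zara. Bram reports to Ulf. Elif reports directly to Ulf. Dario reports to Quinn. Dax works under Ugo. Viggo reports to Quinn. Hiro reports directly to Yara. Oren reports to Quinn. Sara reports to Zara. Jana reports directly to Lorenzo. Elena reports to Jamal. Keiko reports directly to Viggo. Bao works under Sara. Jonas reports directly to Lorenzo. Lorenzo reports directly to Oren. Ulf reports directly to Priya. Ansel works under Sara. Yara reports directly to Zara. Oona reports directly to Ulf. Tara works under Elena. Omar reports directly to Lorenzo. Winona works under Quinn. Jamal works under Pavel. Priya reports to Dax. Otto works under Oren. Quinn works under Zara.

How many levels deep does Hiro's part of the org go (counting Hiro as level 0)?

1

The longest chain under Hiro runs Hiro → Rosa, which is 1 level below Hiro.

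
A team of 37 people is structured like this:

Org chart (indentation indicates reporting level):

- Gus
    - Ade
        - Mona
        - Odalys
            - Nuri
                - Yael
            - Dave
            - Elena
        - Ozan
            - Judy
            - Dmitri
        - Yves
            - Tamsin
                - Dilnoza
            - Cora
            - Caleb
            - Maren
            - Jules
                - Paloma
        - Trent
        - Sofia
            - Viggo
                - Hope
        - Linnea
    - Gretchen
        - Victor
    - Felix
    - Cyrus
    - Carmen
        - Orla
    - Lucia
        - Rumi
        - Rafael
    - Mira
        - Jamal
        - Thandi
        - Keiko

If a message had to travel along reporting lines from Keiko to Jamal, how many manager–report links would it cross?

Keiko is 1 level below Mira, and Jamal is 1 level below Mira (their lowest common manager). The shortest path runs up from Keiko to Mira and back down to Jamal: 1 + 1 = 2 links.

2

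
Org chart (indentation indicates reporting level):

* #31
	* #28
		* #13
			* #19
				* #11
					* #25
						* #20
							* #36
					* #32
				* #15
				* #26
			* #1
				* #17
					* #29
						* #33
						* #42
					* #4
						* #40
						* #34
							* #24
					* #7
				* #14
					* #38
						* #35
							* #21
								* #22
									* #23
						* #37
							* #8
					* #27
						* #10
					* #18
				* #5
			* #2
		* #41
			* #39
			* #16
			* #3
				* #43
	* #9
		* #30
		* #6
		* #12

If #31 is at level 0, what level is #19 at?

3

Chain from #19 up to #31: #19 → #13 → #28 → #31. That is 3 steps up, so #19 is 3 levels below #31.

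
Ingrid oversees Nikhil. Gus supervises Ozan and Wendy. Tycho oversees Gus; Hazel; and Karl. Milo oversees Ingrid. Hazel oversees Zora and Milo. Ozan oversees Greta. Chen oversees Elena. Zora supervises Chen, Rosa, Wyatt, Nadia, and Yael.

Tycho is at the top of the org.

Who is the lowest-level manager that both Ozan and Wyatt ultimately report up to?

Tycho

Ozan's chain of managers is Gus, Tycho. Wyatt's chain of managers is Zora, Hazel, Tycho. The first manager that appears in both chains is Tycho.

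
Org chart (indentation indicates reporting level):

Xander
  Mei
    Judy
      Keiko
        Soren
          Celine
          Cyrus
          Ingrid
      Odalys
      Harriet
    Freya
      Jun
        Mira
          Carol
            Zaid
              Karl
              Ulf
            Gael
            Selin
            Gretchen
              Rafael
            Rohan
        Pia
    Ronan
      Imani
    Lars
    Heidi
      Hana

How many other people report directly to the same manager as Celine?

2

Celine reports to Soren. Soren's other direct reports are Cyrus, Ingrid — 2 peers.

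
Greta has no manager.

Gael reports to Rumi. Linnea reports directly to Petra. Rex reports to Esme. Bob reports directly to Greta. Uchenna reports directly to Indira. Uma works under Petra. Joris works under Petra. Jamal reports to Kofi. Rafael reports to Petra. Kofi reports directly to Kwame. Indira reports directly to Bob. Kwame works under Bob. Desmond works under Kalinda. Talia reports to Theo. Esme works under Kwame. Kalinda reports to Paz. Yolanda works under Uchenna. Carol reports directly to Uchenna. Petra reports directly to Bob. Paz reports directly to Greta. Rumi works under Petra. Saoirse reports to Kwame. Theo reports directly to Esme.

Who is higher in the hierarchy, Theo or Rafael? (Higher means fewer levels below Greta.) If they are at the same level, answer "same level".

Theo is 4 levels below Greta; Rafael is 3. Rafael is higher.

Rafael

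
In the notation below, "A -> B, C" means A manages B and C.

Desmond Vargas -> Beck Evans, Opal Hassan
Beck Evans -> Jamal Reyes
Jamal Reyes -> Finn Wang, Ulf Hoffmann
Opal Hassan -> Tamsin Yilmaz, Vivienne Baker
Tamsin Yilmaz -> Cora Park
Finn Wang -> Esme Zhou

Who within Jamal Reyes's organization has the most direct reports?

Jamal Reyes

Direct-report counts within Jamal Reyes's organization: Jamal Reyes has 2; Finn Wang has 1. The largest is 2, held by Jamal Reyes.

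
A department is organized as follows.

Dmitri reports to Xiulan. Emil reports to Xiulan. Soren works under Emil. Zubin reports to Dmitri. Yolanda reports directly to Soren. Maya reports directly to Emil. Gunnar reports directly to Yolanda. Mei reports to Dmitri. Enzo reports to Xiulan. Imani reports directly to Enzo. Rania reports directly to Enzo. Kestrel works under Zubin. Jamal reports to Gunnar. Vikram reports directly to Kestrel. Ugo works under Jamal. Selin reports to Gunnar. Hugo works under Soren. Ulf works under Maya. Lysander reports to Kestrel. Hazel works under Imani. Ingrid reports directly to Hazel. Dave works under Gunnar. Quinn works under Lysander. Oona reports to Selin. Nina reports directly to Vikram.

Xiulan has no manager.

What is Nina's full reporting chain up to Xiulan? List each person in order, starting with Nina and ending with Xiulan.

Nina reports to Vikram. Vikram reports to Kestrel. Kestrel reports to Zubin. Zubin reports to Dmitri. Dmitri reports to Xiulan. Xiulan is at the top.

Nina -> Vikram -> Kestrel -> Zubin -> Dmitri -> Xiulan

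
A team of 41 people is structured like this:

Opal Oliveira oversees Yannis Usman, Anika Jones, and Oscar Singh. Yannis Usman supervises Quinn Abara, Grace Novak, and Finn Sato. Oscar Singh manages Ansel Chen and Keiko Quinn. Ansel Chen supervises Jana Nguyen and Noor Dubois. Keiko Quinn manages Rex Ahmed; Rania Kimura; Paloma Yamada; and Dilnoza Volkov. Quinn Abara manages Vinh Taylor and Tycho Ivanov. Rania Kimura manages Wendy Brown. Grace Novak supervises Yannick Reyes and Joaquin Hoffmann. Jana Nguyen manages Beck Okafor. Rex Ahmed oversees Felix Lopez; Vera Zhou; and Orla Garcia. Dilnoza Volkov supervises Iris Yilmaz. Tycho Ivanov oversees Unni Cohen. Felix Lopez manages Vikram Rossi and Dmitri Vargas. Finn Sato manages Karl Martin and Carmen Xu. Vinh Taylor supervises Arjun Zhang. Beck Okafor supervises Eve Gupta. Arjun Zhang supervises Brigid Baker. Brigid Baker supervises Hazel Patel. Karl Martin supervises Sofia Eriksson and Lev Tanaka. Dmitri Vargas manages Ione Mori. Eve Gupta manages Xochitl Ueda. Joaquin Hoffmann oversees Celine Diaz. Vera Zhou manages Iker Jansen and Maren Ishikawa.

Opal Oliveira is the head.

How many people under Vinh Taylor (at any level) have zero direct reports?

1

The only person in Vinh Taylor's organization with no one reporting to them is Hazel Patel. That is 1.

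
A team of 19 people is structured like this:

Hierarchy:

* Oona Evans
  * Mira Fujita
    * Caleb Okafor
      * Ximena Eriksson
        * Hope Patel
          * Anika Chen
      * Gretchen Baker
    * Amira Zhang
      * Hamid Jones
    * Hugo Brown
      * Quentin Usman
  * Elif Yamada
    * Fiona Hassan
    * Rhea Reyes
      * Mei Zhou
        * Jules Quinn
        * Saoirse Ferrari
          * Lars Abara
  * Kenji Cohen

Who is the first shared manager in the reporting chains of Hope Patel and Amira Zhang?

Mira Fujita

Hope Patel's chain of managers is Ximena Eriksson, Caleb Okafor, Mira Fujita, Oona Evans. Amira Zhang's chain of managers is Mira Fujita, Oona Evans. The first manager that appears in both chains is Mira Fujita.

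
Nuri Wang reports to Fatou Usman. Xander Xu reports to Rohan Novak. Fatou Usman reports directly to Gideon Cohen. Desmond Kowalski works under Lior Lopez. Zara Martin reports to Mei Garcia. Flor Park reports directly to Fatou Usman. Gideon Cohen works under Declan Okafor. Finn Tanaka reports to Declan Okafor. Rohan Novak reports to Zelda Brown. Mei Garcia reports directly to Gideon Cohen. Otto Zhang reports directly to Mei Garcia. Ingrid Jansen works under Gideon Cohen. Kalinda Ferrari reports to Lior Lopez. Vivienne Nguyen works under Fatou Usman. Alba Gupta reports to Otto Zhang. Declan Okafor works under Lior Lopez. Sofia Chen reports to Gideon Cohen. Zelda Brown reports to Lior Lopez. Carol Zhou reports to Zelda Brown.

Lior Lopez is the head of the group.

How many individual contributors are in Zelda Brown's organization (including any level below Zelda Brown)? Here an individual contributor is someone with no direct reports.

2

The people in Zelda Brown's organization with no one reporting to them are Carol Zhou, Xander Xu. That is 2.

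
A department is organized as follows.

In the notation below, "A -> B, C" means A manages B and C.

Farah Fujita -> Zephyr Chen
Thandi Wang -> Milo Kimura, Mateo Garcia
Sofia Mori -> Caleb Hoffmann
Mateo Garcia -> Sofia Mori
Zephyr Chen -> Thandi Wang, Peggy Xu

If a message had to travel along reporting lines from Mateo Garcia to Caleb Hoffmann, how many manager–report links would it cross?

2

Caleb Hoffmann is in Mateo Garcia's organization: the chain from Caleb Hoffmann up to Mateo Garcia is Caleb Hoffmann → Sofia Mori → Mateo Garcia, which is 2 links.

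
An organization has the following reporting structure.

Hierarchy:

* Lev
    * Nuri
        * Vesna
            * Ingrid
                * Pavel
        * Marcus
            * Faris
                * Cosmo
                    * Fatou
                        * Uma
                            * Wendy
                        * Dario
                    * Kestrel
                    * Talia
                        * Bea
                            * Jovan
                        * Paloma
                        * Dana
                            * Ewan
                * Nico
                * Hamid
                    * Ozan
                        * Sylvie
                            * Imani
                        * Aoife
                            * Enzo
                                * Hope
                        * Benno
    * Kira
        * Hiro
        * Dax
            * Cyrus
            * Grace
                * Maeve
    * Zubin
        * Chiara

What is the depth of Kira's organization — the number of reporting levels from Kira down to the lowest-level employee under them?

The longest chain under Kira runs Kira → Dax → Grace → Maeve, which is 3 levels below Kira.

3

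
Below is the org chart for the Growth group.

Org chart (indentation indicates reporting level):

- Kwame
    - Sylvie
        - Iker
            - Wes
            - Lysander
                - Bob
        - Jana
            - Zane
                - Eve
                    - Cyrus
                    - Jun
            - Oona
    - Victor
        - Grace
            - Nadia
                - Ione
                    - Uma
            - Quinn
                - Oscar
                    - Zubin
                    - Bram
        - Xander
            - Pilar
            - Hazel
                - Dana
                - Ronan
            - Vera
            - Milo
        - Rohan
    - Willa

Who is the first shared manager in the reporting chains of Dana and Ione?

Dana's chain of managers is Hazel, Xander, Victor, Kwame. Ione's chain of managers is Nadia, Grace, Victor, Kwame. The first manager that appears in both chains is Victor.

Victor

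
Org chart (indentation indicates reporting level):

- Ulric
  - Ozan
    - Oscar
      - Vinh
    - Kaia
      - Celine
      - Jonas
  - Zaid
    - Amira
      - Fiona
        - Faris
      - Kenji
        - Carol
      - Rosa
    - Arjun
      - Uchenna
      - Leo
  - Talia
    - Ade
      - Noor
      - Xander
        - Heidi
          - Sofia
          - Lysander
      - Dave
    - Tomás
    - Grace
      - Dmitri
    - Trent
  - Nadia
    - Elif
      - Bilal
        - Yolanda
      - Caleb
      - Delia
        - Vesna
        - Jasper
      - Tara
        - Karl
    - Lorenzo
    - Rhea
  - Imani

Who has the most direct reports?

Ulric

Direct-report counts: Ulric has 5; Nadia has 3; Elif has 4; Tara has 1; Delia has 2; Bilal has 1; Talia has 4; Grace has 1; Ade has 3; Xander has 1; Heidi has 2; Zaid has 2; Arjun has 2; Amira has 3; Kenji has 1; Fiona has 1; Ozan has 2; Kaia has 2; Oscar has 1. The largest is 5, held by Ulric.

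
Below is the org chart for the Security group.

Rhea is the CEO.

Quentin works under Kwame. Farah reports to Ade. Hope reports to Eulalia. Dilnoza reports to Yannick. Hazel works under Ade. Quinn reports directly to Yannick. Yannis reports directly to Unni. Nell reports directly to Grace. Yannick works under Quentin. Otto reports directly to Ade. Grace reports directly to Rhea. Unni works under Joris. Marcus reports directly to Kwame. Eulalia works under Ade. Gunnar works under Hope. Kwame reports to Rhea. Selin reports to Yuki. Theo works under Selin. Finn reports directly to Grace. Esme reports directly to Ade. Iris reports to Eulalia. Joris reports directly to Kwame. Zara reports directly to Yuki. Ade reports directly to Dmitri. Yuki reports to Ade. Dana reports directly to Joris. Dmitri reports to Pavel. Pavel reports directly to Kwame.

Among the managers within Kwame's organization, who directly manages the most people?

Direct-report counts within Kwame's organization: Kwame has 4; Pavel has 1; Dmitri has 1; Ade has 6; Yuki has 2; Selin has 1; Eulalia has 2; Hope has 1; Quentin has 1; Yannick has 2; Joris has 2; Unni has 1. The largest is 6, held by Ade.

Ade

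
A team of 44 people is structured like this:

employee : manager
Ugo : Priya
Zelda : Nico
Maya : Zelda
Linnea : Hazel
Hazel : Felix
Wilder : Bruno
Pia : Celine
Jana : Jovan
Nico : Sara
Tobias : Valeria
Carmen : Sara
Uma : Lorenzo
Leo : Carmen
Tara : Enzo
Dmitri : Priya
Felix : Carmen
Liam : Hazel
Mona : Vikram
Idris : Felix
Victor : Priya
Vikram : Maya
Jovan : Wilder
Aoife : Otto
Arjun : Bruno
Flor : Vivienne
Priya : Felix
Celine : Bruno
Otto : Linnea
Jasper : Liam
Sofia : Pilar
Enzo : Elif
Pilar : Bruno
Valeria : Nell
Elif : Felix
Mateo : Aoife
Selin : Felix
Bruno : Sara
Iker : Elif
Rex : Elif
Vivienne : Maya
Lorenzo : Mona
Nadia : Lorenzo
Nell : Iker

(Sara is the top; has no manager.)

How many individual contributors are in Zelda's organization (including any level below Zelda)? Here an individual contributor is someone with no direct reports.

3

The people in Zelda's organization with no one reporting to them are Flor, Nadia, Uma. That is 3.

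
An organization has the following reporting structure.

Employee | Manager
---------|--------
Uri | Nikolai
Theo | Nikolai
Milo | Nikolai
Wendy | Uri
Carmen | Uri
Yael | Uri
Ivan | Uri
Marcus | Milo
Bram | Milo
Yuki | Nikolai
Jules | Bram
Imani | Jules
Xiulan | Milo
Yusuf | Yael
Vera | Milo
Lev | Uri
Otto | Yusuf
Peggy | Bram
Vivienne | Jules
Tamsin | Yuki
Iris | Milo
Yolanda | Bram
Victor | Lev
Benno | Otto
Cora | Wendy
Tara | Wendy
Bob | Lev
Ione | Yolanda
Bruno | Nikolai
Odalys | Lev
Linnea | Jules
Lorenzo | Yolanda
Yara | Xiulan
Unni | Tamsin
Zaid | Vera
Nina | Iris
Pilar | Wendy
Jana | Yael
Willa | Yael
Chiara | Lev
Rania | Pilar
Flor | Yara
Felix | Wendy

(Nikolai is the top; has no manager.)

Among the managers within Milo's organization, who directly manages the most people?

Milo

Direct-report counts within Milo's organization: Milo has 5; Iris has 1; Vera has 1; Xiulan has 1; Yara has 1; Bram has 3; Yolanda has 2; Jules has 3. The largest is 5, held by Milo.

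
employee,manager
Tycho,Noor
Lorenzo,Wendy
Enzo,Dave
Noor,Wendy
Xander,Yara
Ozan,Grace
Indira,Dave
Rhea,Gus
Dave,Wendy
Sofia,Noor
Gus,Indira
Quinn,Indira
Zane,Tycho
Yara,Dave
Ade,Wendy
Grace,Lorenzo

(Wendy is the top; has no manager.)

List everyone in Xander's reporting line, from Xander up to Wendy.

Xander reports to Yara. Yara reports to Dave. Dave reports to Wendy. Wendy is at the top.

Xander -> Yara -> Dave -> Wendy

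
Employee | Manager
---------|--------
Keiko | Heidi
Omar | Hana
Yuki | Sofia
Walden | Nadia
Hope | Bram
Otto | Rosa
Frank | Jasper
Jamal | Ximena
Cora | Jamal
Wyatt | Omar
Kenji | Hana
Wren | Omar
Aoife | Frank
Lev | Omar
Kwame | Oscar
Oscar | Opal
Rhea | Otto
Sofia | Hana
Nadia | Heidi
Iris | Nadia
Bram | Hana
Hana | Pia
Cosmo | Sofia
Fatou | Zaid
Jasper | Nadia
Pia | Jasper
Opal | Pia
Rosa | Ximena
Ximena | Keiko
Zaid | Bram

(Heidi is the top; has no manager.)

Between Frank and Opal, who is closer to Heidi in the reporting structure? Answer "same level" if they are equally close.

Frank

Frank is 3 levels below Heidi; Opal is 4. Frank is higher.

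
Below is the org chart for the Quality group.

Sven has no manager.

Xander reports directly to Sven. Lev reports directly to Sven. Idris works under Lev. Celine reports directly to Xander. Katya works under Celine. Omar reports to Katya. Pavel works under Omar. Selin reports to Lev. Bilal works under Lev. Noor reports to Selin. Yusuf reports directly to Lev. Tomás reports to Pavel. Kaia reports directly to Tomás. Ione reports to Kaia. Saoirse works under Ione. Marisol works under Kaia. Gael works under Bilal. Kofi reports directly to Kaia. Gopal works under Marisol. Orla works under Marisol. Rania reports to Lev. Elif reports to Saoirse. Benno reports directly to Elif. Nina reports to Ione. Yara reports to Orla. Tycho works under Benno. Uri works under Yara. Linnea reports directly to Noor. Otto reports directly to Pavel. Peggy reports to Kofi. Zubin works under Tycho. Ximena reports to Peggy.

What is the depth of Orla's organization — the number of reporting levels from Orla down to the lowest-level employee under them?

The longest chain under Orla runs Orla → Yara → Uri, which is 2 levels below Orla.

2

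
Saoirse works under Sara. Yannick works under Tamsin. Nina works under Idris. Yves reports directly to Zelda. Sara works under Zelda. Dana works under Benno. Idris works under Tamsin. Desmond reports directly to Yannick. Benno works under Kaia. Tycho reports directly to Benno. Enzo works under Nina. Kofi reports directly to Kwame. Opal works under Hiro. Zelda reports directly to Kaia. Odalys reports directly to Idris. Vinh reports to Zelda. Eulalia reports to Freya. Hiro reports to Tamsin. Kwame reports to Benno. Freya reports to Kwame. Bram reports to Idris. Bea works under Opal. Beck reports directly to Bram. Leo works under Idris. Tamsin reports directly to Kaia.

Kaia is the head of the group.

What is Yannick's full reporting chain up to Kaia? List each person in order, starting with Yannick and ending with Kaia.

Yannick reports to Tamsin. Tamsin reports to Kaia. Kaia is at the top.

Yannick -> Tamsin -> Kaia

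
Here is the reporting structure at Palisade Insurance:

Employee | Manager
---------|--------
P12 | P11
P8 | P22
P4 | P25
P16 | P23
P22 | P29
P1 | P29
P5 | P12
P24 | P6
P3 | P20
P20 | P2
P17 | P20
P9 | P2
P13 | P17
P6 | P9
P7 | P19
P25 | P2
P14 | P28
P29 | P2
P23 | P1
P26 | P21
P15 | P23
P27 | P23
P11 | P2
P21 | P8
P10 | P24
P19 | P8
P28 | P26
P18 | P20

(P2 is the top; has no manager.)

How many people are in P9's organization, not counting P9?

3

P9 directly manages P6. Under P6: P24, P10 (2). That's 3 in total.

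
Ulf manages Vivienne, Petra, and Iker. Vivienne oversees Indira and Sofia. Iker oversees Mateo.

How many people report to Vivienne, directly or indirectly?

2

Vivienne directly manages Sofia, Indira. Sofia has no reports. Indira has no reports. So Vivienne's organization is 2 direct reports plus everyone under them: 1 + 1 = 2.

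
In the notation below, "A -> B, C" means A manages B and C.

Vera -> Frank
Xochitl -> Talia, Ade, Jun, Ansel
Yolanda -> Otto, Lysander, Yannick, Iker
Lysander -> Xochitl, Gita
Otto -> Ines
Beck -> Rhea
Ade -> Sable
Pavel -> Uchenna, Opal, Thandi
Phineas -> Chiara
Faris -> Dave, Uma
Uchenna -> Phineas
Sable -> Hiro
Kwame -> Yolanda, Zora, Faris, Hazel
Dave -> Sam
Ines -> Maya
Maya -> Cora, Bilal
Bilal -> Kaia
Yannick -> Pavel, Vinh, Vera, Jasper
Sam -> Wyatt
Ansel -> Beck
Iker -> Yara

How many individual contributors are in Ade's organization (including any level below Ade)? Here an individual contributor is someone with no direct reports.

1

The only person in Ade's organization with no one reporting to them is Hiro. That is 1.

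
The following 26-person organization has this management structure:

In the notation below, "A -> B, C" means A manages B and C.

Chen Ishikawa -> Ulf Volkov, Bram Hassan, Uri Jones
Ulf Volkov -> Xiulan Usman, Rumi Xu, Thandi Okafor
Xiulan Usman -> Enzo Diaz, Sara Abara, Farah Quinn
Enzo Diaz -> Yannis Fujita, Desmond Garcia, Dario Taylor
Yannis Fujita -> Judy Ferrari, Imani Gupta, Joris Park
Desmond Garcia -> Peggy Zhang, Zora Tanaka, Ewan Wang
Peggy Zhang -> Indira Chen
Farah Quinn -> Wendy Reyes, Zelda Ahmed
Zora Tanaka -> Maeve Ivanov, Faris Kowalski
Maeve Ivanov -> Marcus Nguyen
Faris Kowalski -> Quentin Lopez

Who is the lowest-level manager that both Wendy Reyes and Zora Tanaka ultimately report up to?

Xiulan Usman

Wendy Reyes's chain of managers is Farah Quinn, Xiulan Usman, Ulf Volkov, Chen Ishikawa. Zora Tanaka's chain of managers is Desmond Garcia, Enzo Diaz, Xiulan Usman, Ulf Volkov, Chen Ishikawa. The first manager that appears in both chains is Xiulan Usman.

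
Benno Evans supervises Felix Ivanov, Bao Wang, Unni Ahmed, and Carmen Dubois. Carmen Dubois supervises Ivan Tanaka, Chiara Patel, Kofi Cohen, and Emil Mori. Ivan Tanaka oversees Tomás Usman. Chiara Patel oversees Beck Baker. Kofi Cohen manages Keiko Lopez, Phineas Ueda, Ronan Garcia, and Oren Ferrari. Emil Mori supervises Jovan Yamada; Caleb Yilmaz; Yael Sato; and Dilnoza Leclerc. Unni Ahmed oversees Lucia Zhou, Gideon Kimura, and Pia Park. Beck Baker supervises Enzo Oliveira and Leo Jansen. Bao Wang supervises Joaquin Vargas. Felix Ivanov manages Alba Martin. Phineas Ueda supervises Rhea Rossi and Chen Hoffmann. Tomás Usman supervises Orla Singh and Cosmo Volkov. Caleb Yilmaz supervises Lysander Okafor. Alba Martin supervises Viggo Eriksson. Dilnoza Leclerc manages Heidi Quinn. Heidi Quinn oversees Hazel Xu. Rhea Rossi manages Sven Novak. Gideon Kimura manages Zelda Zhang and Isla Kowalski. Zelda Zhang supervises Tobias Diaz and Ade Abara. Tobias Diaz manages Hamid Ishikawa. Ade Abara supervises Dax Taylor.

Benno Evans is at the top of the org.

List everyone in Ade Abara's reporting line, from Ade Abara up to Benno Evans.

Ade Abara -> Zelda Zhang -> Gideon Kimura -> Unni Ahmed -> Benno Evans

Ade Abara reports to Zelda Zhang. Zelda Zhang reports to Gideon Kimura. Gideon Kimura reports to Unni Ahmed. Unni Ahmed reports to Benno Evans. Benno Evans is at the top.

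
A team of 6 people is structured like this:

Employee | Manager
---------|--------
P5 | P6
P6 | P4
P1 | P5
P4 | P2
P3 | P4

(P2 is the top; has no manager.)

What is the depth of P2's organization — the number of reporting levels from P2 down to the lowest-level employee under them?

4

The longest chain under P2 runs P2 → P4 → P6 → P5 → P1, which is 4 levels below P2.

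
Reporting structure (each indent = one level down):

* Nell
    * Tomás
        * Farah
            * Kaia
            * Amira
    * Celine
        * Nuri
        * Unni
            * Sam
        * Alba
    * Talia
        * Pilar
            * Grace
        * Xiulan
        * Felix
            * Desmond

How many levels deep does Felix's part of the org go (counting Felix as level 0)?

1

The longest chain under Felix runs Felix → Desmond, which is 1 level below Felix.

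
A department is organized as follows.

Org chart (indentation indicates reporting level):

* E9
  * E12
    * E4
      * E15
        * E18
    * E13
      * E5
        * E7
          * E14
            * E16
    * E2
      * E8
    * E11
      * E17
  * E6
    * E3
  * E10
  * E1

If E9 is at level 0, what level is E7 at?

4

Chain from E7 up to E9: E7 → E5 → E13 → E12 → E9. That is 4 steps up, so E7 is 4 levels below E9.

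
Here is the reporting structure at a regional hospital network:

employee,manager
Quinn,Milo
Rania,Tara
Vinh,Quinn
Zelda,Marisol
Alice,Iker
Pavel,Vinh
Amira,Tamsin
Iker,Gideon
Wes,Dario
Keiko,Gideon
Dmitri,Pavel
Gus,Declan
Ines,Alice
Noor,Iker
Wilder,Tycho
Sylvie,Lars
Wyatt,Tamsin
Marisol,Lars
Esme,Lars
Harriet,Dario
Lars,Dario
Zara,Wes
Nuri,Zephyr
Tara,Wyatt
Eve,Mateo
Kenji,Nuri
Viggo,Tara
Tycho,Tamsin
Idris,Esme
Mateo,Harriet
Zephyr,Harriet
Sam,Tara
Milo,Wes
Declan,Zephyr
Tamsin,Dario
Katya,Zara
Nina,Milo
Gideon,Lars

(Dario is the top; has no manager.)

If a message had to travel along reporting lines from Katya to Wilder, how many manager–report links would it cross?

Katya is 3 levels below Dario, and Wilder is 3 levels below Dario (their lowest common manager). The shortest path runs up from Katya to Dario and back down to Wilder: 3 + 3 = 6 links.

6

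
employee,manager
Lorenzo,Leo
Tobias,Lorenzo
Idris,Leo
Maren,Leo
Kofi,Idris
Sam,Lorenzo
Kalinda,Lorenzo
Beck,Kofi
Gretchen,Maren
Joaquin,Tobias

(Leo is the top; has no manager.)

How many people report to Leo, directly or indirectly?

10

Leo directly manages Lorenzo, Idris, Maren. Under Lorenzo: Kalinda, Sam, Tobias, Joaquin (4). Under Idris: Kofi, Beck (2). Under Maren: Gretchen (1). So Leo's organization is 3 direct reports plus everyone under them: 5 + 3 + 2 = 10.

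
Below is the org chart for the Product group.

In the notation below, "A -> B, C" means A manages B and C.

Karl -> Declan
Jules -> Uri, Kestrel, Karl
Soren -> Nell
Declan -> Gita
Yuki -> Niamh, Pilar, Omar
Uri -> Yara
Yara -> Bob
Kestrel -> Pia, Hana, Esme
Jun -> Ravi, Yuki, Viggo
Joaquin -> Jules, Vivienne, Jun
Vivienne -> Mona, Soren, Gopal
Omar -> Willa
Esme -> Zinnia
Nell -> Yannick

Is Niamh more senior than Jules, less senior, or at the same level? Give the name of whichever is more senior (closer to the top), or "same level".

Jules

Niamh is 3 levels below Joaquin; Jules is 1. Jules is higher.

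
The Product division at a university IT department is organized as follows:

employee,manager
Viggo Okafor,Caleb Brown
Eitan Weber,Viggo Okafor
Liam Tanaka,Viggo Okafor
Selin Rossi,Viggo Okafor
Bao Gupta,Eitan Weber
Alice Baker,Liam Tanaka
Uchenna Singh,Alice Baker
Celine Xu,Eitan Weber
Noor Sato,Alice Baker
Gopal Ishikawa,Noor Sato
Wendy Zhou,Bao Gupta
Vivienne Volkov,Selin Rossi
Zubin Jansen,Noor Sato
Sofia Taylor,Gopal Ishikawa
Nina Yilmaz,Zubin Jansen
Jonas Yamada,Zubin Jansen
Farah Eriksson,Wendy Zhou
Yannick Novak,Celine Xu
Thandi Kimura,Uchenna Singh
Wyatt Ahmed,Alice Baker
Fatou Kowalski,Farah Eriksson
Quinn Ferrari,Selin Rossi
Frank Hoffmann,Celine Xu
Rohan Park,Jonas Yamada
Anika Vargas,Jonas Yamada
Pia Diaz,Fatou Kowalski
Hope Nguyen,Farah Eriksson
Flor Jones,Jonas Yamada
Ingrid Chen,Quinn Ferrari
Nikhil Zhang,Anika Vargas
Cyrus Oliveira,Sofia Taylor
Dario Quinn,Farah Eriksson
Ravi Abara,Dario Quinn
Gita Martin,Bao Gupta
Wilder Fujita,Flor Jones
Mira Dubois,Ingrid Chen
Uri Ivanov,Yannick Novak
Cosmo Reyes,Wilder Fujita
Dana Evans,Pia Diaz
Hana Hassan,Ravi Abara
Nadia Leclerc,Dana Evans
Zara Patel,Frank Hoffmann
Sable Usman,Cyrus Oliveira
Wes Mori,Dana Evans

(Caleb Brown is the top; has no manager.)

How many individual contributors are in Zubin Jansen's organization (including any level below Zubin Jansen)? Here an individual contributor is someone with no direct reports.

4

The people in Zubin Jansen's organization with no one reporting to them are Cosmo Reyes, Nikhil Zhang, Rohan Park, Nina Yilmaz. That is 4.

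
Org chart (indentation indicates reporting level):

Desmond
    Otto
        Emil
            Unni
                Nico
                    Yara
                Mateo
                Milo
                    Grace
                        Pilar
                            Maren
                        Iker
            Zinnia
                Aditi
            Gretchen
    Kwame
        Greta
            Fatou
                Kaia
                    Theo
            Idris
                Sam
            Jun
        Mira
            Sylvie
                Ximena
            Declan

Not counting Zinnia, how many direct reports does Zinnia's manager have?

2

Zinnia reports to Emil. Emil's other direct reports are Unni, Gretchen — 2 peers.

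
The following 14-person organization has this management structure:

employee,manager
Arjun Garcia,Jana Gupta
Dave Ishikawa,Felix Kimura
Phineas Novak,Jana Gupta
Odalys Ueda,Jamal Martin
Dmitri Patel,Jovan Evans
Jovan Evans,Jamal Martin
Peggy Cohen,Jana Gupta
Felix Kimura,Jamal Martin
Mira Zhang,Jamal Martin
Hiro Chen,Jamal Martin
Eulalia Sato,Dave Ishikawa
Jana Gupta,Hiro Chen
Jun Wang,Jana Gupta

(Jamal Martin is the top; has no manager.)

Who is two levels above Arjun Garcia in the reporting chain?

Hiro Chen

Arjun Garcia reports to Jana Gupta, and Jana Gupta reports to Hiro Chen. So Arjun Garcia's skip-level manager is Hiro Chen.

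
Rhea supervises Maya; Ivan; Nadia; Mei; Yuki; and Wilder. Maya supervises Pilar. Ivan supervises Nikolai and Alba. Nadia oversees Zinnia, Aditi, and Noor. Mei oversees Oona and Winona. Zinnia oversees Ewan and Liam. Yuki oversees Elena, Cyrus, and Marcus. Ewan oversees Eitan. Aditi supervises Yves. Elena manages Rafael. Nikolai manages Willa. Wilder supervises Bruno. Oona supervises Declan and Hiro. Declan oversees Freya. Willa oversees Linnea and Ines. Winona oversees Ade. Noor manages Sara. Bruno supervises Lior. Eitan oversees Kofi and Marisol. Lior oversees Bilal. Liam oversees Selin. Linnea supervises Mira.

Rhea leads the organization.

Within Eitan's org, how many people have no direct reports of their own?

2

The people in Eitan's organization with no one reporting to them are Marisol, Kofi. That is 2.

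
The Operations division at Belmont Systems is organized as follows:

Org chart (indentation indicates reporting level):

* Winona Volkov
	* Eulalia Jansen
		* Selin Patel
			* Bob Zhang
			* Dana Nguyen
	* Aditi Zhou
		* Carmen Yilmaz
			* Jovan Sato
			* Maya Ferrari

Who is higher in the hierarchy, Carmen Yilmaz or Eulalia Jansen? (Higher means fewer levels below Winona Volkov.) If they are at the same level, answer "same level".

Eulalia Jansen

Carmen Yilmaz is 2 levels below Winona Volkov; Eulalia Jansen is 1. Eulalia Jansen is higher.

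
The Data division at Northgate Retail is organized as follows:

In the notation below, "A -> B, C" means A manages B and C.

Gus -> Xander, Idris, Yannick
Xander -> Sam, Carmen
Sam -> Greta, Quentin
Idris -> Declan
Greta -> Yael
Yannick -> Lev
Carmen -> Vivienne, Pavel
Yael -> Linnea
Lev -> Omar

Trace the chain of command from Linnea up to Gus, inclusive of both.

Linnea reports to Yael. Yael reports to Greta. Greta reports to Sam. Sam reports to Xander. Xander reports to Gus. Gus is at the top.

Linnea -> Yael -> Greta -> Sam -> Xander -> Gus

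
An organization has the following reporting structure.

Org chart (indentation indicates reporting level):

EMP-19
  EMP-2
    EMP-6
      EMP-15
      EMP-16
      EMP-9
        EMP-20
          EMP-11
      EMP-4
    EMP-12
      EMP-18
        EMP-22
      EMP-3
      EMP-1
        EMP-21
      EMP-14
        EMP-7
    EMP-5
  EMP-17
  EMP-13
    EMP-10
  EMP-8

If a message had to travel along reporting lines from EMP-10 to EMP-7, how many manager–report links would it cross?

EMP-10 is 2 levels below EMP-19, and EMP-7 is 4 levels below EMP-19 (their lowest common manager). The shortest path runs up from EMP-10 to EMP-19 and back down to EMP-7: 2 + 4 = 6 links.

6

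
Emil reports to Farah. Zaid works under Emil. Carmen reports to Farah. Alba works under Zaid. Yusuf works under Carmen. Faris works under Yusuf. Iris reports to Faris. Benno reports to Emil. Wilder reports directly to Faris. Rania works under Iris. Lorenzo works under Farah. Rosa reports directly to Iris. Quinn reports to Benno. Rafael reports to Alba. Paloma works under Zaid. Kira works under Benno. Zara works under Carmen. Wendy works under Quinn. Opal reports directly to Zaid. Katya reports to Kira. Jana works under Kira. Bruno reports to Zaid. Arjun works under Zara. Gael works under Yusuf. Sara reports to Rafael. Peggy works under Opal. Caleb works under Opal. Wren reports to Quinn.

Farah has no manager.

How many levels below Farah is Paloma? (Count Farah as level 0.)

3

Chain from Paloma up to Farah: Paloma → Zaid → Emil → Farah. That is 3 steps up, so Paloma is 3 levels below Farah.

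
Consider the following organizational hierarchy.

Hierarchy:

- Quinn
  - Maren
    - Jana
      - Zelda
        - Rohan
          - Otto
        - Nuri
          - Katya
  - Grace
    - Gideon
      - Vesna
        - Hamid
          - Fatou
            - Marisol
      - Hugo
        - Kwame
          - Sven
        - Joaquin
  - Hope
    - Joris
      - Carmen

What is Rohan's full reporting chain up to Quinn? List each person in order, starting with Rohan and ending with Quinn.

Rohan reports to Zelda. Zelda reports to Jana. Jana reports to Maren. Maren reports to Quinn. Quinn is at the top.

Rohan -> Zelda -> Jana -> Maren -> Quinn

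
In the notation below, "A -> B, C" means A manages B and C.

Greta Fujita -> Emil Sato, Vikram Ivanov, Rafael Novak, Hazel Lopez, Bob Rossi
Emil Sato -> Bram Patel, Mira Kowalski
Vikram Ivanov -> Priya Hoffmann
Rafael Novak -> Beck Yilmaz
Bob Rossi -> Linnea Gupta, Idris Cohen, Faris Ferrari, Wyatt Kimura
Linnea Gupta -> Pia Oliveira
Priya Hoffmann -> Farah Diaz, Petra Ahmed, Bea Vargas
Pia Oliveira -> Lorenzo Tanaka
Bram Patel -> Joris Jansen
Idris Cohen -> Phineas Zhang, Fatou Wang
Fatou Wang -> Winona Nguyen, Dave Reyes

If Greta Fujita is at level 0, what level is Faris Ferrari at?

Chain from Faris Ferrari up to Greta Fujita: Faris Ferrari → Bob Rossi → Greta Fujita. That is 2 steps up, so Faris Ferrari is 2 levels below Greta Fujita.

2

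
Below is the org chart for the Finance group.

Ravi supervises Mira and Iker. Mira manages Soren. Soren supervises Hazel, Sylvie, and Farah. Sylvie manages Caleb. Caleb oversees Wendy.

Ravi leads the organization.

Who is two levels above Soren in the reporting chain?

Soren reports to Mira, and Mira reports to Ravi. So Soren's skip-level manager is Ravi.

Ravi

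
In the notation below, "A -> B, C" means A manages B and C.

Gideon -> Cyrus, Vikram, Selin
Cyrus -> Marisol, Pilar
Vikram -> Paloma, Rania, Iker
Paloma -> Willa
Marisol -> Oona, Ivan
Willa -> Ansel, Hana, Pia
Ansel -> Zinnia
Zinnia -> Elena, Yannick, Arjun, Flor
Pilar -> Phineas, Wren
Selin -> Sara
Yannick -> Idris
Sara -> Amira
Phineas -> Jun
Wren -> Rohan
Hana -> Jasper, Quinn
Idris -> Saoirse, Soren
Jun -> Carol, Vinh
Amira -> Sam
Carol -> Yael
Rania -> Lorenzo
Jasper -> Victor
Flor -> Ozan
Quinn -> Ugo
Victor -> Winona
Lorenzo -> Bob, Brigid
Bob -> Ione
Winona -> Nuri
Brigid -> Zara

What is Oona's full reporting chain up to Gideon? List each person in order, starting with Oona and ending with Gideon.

Oona -> Marisol -> Cyrus -> Gideon

Oona reports to Marisol. Marisol reports to Cyrus. Cyrus reports to Gideon. Gideon is at the top.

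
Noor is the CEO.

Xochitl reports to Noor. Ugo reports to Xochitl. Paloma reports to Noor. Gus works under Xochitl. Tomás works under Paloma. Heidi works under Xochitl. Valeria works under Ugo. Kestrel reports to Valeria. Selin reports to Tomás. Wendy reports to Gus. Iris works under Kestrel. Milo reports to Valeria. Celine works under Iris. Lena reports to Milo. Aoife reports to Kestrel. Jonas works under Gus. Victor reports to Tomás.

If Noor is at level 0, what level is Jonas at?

Chain from Jonas up to Noor: Jonas → Gus → Xochitl → Noor. That is 3 steps up, so Jonas is 3 levels below Noor.

3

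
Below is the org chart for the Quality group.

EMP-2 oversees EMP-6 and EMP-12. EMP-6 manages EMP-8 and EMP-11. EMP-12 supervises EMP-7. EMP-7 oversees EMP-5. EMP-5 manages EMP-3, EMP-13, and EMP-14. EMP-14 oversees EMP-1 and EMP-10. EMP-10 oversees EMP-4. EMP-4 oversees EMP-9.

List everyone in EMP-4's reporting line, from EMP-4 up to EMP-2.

EMP-4 -> EMP-10 -> EMP-14 -> EMP-5 -> EMP-7 -> EMP-12 -> EMP-2

EMP-4 reports to EMP-10. EMP-10 reports to EMP-14. EMP-14 reports to EMP-5. EMP-5 reports to EMP-7. EMP-7 reports to EMP-12. EMP-12 reports to EMP-2. EMP-2 is at the top.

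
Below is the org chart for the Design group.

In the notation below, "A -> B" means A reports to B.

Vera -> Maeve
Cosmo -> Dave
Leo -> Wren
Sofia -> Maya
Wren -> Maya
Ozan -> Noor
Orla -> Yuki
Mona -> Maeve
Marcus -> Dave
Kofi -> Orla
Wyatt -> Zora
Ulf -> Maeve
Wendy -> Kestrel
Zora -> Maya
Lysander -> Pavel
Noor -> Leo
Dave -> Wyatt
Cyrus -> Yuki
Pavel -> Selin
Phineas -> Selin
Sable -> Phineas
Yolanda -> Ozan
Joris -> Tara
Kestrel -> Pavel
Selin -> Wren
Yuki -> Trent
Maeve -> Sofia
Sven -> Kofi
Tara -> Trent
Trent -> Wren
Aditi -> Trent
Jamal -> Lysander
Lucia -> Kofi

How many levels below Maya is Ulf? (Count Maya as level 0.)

3

Chain from Ulf up to Maya: Ulf → Maeve → Sofia → Maya. That is 3 steps up, so Ulf is 3 levels below Maya.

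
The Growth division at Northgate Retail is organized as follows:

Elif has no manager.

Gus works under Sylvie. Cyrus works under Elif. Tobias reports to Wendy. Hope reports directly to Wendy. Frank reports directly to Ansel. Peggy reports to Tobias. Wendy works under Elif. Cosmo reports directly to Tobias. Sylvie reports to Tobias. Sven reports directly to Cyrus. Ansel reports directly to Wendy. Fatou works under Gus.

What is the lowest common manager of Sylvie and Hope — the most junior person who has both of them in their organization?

Wendy

Sylvie's chain of managers is Tobias, Wendy, Elif. Hope's chain of managers is Wendy, Elif. The first manager that appears in both chains is Wendy.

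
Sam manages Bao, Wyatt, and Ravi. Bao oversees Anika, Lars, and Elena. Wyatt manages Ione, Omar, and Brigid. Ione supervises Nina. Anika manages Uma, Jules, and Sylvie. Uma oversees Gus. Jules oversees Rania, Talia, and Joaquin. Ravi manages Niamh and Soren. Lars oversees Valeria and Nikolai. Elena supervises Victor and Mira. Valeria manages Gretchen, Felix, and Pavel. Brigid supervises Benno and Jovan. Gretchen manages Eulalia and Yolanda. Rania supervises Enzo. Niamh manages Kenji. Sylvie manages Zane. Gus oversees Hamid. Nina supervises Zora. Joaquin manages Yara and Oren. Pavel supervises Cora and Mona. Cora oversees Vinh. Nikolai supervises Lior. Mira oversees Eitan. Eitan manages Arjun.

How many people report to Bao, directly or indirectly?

Bao directly manages Anika, Lars, Elena. Under Anika: Sylvie, Zane, Jules, Talia, Joaquin, Oren, Yara, Rania, Enzo, Uma, Gus, Hamid (12). Under Lars: Nikolai, Lior, Valeria, Pavel, Mona, Cora, Vinh, Felix, Gretchen, Eulalia, Yolanda (11). Under Elena: Mira, Eitan, Arjun, Victor (4). So Bao's organization is 3 direct reports plus everyone under them: 13 + 12 + 5 = 30.

30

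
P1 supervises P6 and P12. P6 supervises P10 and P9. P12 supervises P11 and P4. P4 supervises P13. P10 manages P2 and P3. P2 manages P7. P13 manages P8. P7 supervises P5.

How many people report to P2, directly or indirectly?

2

P2 directly manages P7. Under P7: P5 (1). That's 2 in total.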